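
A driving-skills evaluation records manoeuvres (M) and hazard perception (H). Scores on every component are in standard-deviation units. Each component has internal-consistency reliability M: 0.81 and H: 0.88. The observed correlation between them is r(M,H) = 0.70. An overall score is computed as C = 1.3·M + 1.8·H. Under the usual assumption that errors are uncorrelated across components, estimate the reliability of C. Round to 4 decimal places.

Var(C) = 1.3² + 1.8² + 2·[2.34·0.70] = 4.93 + 3.276 = 8.206.
Under uncorrelated errors the observed covariances equal the true-score covariances, so only the own-variance terms attenuate.
True-score variance = [1.3²·0.81 + 1.8²·0.88] + 3.276 = 4.2201 + 3.276 = 7.4961.
Reliability = 7.4961 / 8.206 = 0.9135.

0.9135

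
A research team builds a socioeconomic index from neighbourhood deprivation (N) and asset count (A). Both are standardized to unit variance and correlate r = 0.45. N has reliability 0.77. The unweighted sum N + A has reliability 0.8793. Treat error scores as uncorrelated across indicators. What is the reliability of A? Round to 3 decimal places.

0.880

Var(N+A) = 2 + 2·0.45 = 2.900.
True-score variance = ρ_N + ρ_A + 2·0.45, so 0.8793 = (0.77 + ρ_A + 0.90) / 2.900.
ρ_A = 0.8793·2.900 − 0.77 − 0.90 = 0.880.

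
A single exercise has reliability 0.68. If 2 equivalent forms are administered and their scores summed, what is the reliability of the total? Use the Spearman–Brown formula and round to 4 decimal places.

0.8095

ρ_k = kρ / (1 + (k−1)ρ) = 2·0.68 / (1 + 1·0.68) = 1.360 / 1.680 = 0.8095.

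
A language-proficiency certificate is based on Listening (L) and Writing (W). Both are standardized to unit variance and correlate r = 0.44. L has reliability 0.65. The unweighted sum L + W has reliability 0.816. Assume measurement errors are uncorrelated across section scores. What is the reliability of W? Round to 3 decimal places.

Var(L+W) = 2 + 2·0.44 = 2.880.
True-score variance = ρ_L + ρ_W + 2·0.44, so 0.816 = (0.65 + ρ_W + 0.88) / 2.880.
ρ_W = 0.816·2.880 − 0.65 − 0.88 = 0.820.

0.820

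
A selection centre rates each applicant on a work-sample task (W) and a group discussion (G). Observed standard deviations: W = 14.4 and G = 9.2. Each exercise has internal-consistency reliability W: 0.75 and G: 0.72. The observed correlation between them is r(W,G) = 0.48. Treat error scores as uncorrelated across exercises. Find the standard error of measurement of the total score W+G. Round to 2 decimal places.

8.69

Var(total) = 292 + 127.181 = 419.181.
True-score variance = 216.461 + 127.181 = 343.642, so reliability = 0.8198.
Error variance = 419.181 − 343.642 = 75.5392; SEM = √75.5392 = 8.69.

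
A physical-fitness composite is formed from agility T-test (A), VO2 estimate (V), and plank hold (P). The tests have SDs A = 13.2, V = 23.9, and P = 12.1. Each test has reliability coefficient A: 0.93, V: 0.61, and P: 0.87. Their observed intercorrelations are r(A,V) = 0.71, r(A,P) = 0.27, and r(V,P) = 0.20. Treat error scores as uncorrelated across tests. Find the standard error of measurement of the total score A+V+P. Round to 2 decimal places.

Var(total) = 891.86 + 649.906 = 1541.77.
True-score variance = 637.858 + 649.906 = 1287.76, so reliability = 0.8353.
Error variance = 1541.77 − 1287.76 = 254.002; SEM = √254.002 = 15.94.

15.94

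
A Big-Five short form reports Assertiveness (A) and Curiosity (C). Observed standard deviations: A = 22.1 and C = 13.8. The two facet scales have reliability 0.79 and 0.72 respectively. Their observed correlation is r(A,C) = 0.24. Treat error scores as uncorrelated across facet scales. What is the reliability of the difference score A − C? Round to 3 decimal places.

Var(A−C) = 22.1² + 13.8² − 2·22.1·13.8·0.24 = 678.85 − 146.39 = 532.46.
Because errors are independent across components, Cov(Tᵢ,Tⱼ) = Cov(Xᵢ,Xⱼ); the off-diagonal part of the true-score variance is the same as above.
True-score variance = [22.1²·0.79 + 13.8²·0.72] − 146.39 = 522.961 − 146.39 = 376.57.
Reliability = 376.57 / 532.46 = 0.707.

0.707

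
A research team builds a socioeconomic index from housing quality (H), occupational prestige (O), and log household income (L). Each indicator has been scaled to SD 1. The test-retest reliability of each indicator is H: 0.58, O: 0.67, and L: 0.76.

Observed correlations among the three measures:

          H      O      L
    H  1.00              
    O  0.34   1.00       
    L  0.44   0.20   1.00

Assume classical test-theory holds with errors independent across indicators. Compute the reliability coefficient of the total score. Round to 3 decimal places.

Var(H+O+L) = 3 + 2·[0.34 + 0.44 + 0.20] = 3 + 1.96 = 4.96.
Because errors are independent across components, Cov(Tᵢ,Tⱼ) = Cov(Xᵢ,Xⱼ); the off-diagonal part of the true-score variance is the same as above.
True-score variance = [0.58 + 0.67 + 0.76] + 1.96 = 2.01 + 1.96 = 3.97.
Reliability = 3.97 / 4.96 = 0.800.

0.800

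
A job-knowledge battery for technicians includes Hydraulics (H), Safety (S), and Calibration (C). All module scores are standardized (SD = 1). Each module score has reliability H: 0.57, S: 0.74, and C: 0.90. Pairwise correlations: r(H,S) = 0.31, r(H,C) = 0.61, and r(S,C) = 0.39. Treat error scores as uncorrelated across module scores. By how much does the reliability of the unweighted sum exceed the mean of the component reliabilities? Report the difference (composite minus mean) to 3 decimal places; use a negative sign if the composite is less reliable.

Var(sum) = 3 + 2.62 = 5.62; true-score variance = 2.21 + 2.62 = 4.83; composite reliability = 0.8594.
Mean component reliability = 0.7367.
Difference = 0.8594 − 0.7367 = 0.123.

0.123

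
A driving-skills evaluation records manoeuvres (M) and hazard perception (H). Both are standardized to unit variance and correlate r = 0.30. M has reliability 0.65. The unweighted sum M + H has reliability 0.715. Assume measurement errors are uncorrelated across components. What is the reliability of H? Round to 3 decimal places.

Var(M+H) = 2 + 2·0.30 = 2.600.
True-score variance = ρ_M + ρ_H + 2·0.30, so 0.715 = (0.65 + ρ_H + 0.60) / 2.600.
ρ_H = 0.715·2.600 − 0.65 − 0.60 = 0.609.

0.609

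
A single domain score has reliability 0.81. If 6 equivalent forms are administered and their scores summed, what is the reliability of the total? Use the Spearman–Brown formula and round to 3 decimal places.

0.962

ρ_k = kρ / (1 + (k−1)ρ) = 6·0.81 / (1 + 5·0.81) = 4.860 / 5.050 = 0.962.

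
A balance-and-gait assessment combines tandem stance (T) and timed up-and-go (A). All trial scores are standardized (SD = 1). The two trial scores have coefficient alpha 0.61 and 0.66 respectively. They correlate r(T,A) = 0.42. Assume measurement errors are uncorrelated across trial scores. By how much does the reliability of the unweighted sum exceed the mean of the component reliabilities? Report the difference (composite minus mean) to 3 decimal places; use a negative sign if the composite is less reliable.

0.108

Var(sum) = 2 + 0.84 = 2.84; true-score variance = 1.27 + 0.84 = 2.11; composite reliability = 0.7430.
Mean component reliability = 0.6350.
Difference = 0.7430 − 0.6350 = 0.108.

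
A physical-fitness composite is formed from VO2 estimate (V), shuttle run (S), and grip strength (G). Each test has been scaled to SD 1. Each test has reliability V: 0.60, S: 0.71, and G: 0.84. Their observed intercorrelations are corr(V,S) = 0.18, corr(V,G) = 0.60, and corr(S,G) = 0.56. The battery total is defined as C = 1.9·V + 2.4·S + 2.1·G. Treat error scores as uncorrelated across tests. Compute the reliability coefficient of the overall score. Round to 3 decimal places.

0.852

Var(C) = 1.9² + 2.4² + 2.1² + 2·[4.56·0.18 + 3.99·0.60 + 5.04·0.56] = 13.78 + 12.0744 = 25.8544.
With uncorrelated errors the cross-covariances are all true-score covariance, so they carry over unchanged; only the diagonal terms shrink to ρᵢσᵢ².
True-score variance = [1.9²·0.60 + 2.4²·0.71 + 2.1²·0.84] + 12.0744 = 9.96 + 12.0744 = 22.0344.
Reliability = 22.0344 / 25.8544 = 0.852.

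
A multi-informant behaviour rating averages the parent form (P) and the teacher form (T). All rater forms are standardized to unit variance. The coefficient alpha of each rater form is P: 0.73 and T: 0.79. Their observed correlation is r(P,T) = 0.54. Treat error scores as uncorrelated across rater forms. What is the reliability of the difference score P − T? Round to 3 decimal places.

0.478

Var(P−T) = 1 + 1 − 2·0.54 = 2 − 1.08 = 0.92.
With uncorrelated errors the cross-covariances are all true-score covariance, so they carry over unchanged; only the diagonal terms shrink to ρᵢσᵢ².
True-score variance = [0.73 + 0.79] − 1.08 = 1.52 − 1.08 = 0.44.
Reliability = 0.44 / 0.92 = 0.478.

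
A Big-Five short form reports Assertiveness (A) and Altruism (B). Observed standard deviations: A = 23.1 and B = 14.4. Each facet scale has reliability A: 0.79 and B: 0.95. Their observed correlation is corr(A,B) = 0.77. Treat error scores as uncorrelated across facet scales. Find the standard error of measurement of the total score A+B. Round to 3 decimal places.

11.065

Var(total) = 740.97 + 512.266 = 1253.24.
True-score variance = 618.544 + 512.266 = 1130.81, so reliability = 0.9023.
Error variance = 1253.24 − 1130.81 = 122.426; SEM = √122.426 = 11.065.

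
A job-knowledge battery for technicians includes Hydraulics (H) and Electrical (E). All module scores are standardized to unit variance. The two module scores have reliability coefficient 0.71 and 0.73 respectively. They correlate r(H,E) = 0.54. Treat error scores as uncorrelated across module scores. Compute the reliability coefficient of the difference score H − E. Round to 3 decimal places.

Var(H−E) = 1 + 1 − 2·0.54 = 2 − 1.08 = 0.92.
Under uncorrelated errors the observed covariances equal the true-score covariances, so only the own-variance terms attenuate.
True-score variance = [0.71 + 0.73] − 1.08 = 1.44 − 1.08 = 0.36.
Reliability = 0.36 / 0.92 = 0.391.

0.391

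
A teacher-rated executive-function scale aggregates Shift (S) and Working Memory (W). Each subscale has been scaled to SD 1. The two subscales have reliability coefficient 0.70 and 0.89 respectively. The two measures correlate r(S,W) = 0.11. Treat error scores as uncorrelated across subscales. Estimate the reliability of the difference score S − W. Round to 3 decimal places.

Var(S−W) = 1 + 1 − 2·0.11 = 2 − 0.22 = 1.78.
Because errors are independent across components, Cov(Tᵢ,Tⱼ) = Cov(Xᵢ,Xⱼ); the off-diagonal part of the true-score variance is the same as above.
True-score variance = [0.70 + 0.89] − 0.22 = 1.59 − 0.22 = 1.37.
Reliability = 1.37 / 1.78 = 0.770.

0.770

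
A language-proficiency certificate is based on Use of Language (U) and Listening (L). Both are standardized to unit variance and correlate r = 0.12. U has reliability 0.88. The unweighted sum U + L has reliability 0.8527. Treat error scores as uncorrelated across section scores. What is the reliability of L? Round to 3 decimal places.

Var(U+L) = 2 + 2·0.12 = 2.240.
True-score variance = ρ_U + ρ_L + 2·0.12, so 0.8527 = (0.88 + ρ_L + 0.24) / 2.240.
ρ_L = 0.8527·2.240 − 0.88 − 0.24 = 0.790.

0.790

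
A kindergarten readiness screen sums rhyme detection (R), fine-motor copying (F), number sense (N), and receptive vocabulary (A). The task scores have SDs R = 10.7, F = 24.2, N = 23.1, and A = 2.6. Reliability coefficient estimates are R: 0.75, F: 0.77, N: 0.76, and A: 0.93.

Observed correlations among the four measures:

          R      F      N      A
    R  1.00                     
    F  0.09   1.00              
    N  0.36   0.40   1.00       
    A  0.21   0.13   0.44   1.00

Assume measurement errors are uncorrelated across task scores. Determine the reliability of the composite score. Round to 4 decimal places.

Var(R+F+N+A) = 10.7² + 24.2² + 23.1² + 2.6² + 2·[10.7·24.2·0.09 + 10.7·23.1·0.36 + 10.7·2.6·0.21 + 24.2·23.1·0.40 + 24.2·2.6·0.13 + 23.1·2.6·0.44] = 1240.5 + 752.684 = 1993.18.
With uncorrelated errors the cross-covariances are all true-score covariance, so they carry over unchanged; only the diagonal terms shrink to ρᵢσᵢ².
True-score variance = [10.7²·0.75 + 24.2²·0.77 + 23.1²·0.76 + 2.6²·0.93] + 752.684 = 948.641 + 752.684 = 1701.32.
Reliability = 1701.32 / 1993.18 = 0.8536.

0.8536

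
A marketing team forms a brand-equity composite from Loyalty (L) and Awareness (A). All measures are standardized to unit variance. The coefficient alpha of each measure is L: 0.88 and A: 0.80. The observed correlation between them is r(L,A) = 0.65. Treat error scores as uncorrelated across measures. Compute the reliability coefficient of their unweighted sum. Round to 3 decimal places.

0.903

Var(L+A) = 2 + 2·[0.65] = 2 + 1.3 = 3.3.
Under uncorrelated errors the observed covariances equal the true-score covariances, so only the own-variance terms attenuate.
True-score variance = [0.88 + 0.80] + 1.3 = 1.68 + 1.3 = 2.98.
Reliability = 2.98 / 3.3 = 0.903.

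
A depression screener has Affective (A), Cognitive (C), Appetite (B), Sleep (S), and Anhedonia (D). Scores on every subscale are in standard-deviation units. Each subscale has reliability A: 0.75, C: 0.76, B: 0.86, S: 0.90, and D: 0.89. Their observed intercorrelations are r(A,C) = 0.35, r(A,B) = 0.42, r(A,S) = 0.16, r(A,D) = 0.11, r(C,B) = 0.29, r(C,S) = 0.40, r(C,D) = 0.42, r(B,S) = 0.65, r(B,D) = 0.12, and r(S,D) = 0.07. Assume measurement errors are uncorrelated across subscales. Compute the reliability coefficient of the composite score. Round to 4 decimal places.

Var(A+C+B+S+D) = 5 + 2·[0.35 + 0.42 + 0.16 + 0.11 + 0.29 + 0.40 + 0.42 + 0.65 + 0.12 + 0.07] = 5 + 5.98 = 10.98.
Because errors are independent across components, Cov(Tᵢ,Tⱼ) = Cov(Xᵢ,Xⱼ); the off-diagonal part of the true-score variance is the same as above.
True-score variance = [0.75 + 0.76 + 0.86 + 0.90 + 0.89] + 5.98 = 4.16 + 5.98 = 10.14.
Reliability = 10.14 / 10.98 = 0.9235.

0.9235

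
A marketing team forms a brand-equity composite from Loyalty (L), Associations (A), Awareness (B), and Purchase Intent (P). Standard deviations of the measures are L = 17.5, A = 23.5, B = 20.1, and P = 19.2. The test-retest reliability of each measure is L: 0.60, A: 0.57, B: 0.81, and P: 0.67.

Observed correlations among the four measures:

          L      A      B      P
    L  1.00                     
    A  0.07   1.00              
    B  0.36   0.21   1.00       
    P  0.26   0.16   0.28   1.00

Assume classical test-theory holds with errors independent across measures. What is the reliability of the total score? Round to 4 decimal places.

0.7913

Var(L+A+B+P) = 17.5² + 23.5² + 20.1² + 19.2² + 2·[17.5·23.5·0.07 + 17.5·20.1·0.36 + 17.5·19.2·0.26 + 23.5·20.1·0.21 + 23.5·19.2·0.16 + 20.1·19.2·0.28] = 1631.15 + 1044.44 = 2675.59.
Because errors are independent across components, Cov(Tᵢ,Tⱼ) = Cov(Xᵢ,Xⱼ); the off-diagonal part of the true-score variance is the same as above.
True-score variance = [17.5²·0.60 + 23.5²·0.57 + 20.1²·0.81 + 19.2²·0.67] + 1044.44 = 1072.77 + 1044.44 = 2117.21.
Reliability = 2117.21 / 2675.59 = 0.7913.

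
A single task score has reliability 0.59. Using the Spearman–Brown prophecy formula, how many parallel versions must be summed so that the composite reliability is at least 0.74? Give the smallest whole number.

k ≥ ρ*(1−ρ₁)/(ρ₁(1−ρ*)) = 0.74·0.41 / (0.59·0.26) = 1.978.
Smallest integer k = 2.

2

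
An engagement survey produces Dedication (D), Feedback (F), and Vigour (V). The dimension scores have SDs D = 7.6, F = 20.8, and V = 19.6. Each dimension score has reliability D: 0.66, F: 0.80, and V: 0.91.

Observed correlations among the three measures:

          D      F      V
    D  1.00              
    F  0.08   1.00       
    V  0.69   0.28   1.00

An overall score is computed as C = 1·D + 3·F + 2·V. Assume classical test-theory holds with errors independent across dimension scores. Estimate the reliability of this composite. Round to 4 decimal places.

Var(C) = 7.6² + 3²·20.8² + 2²·19.6² + 2·[3·7.6·20.8·0.08 + 2·7.6·19.6·0.69 + 6·20.8·19.6·0.28] = 5488.16 + 1856.81 = 7344.97.
Under uncorrelated errors the observed covariances equal the true-score covariances, so only the own-variance terms attenuate.
True-score variance = [7.6²·0.66 + 3²·20.8²·0.80 + 2²·19.6²·0.91] + 1856.81 = 4551.47 + 1856.81 = 6408.28.
Reliability = 6408.28 / 7344.97 = 0.8725.

0.8725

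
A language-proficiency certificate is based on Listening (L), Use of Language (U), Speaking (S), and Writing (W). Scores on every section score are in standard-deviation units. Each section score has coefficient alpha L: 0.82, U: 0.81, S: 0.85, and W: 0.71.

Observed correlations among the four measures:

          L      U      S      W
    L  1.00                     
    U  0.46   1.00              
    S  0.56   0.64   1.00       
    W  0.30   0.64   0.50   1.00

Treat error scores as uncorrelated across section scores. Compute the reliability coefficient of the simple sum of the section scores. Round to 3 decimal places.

Var(L+U+S+W) = 4 + 2·[0.46 + 0.56 + 0.30 + 0.64 + 0.64 + 0.50] = 4 + 6.2 = 10.2.
With uncorrelated errors the cross-covariances are all true-score covariance, so they carry over unchanged; only the diagonal terms shrink to ρᵢσᵢ².
True-score variance = [0.82 + 0.81 + 0.85 + 0.71] + 6.2 = 3.19 + 6.2 = 9.39.
Reliability = 9.39 / 10.2 = 0.921.

0.921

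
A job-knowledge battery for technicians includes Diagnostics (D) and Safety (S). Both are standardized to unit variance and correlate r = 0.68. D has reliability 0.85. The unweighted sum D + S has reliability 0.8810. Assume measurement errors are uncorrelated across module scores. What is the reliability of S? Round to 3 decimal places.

Var(D+S) = 2 + 2·0.68 = 3.360.
True-score variance = ρ_D + ρ_S + 2·0.68, so 0.8810 = (0.85 + ρ_S + 1.36) / 3.360.
ρ_S = 0.8810·3.360 − 0.85 − 1.36 = 0.750.

0.750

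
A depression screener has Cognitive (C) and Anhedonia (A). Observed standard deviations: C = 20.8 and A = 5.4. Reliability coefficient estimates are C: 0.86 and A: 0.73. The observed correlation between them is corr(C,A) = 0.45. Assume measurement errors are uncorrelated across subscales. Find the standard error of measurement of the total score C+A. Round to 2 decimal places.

Var(total) = 461.8 + 101.088 = 562.888.
True-score variance = 393.357 + 101.088 = 494.445, so reliability = 0.8784.
Error variance = 562.888 − 494.445 = 68.4428; SEM = √68.4428 = 8.27.

8.27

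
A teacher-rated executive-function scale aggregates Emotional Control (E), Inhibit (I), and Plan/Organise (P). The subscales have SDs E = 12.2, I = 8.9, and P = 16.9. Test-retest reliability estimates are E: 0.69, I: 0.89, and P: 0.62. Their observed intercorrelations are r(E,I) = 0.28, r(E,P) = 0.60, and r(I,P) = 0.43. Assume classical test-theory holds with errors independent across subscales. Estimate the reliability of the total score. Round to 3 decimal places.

0.828

Var(E+I+P) = 12.2² + 8.9² + 16.9² + 2·[12.2·8.9·0.28 + 12.2·16.9·0.60 + 8.9·16.9·0.43] = 513.66 + 437.573 = 951.233.
Because errors are independent across components, Cov(Tᵢ,Tⱼ) = Cov(Xᵢ,Xⱼ); the off-diagonal part of the true-score variance is the same as above.
True-score variance = [12.2²·0.69 + 8.9²·0.89 + 16.9²·0.62] + 437.573 = 350.275 + 437.573 = 787.848.
Reliability = 787.848 / 951.233 = 0.828.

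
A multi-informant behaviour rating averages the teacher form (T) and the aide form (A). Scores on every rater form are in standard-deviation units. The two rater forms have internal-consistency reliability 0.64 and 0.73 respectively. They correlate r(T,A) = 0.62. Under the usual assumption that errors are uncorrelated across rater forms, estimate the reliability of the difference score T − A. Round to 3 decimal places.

0.171

Var(T−A) = 1 + 1 − 2·0.62 = 2 − 1.24 = 0.76.
With uncorrelated errors the cross-covariances are all true-score covariance, so they carry over unchanged; only the diagonal terms shrink to ρᵢσᵢ².
True-score variance = [0.64 + 0.73] − 1.24 = 1.37 − 1.24 = 0.13.
Reliability = 0.13 / 0.76 = 0.171.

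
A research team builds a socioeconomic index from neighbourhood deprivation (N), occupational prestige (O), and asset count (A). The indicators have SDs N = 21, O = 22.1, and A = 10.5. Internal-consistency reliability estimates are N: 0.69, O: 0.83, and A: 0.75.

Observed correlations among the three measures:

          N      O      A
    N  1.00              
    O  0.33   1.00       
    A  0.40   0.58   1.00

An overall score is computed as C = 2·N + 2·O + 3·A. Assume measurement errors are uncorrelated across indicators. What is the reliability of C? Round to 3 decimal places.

Var(C) = 2²·21² + 2²·22.1² + 3²·10.5² + 2·[4·21·22.1·0.33 + 6·21·10.5·0.40 + 6·22.1·10.5·0.58] = 4709.89 + 3898.69 = 8608.58.
Because errors are independent across components, Cov(Tᵢ,Tⱼ) = Cov(Xᵢ,Xⱼ); the off-diagonal part of the true-score variance is the same as above.
True-score variance = [2²·21²·0.69 + 2²·22.1²·0.83 + 3²·10.5²·0.75] + 3898.69 = 3582.87 + 3898.69 = 7481.56.
Reliability = 7481.56 / 8608.58 = 0.869.

0.869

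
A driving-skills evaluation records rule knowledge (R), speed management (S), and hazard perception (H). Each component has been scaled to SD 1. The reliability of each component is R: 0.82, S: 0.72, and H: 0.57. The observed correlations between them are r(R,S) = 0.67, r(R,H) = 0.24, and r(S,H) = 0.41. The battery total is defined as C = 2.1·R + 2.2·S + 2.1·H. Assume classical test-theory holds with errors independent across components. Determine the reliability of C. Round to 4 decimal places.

0.8429

Var(C) = 2.1² + 2.2² + 2.1² + 2·[4.62·0.67 + 4.41·0.24 + 4.62·0.41] = 13.66 + 12.096 = 25.756.
With uncorrelated errors the cross-covariances are all true-score covariance, so they carry over unchanged; only the diagonal terms shrink to ρᵢσᵢ².
True-score variance = [2.1²·0.82 + 2.2²·0.72 + 2.1²·0.57] + 12.096 = 9.6147 + 12.096 = 21.7107.
Reliability = 21.7107 / 25.756 = 0.8429.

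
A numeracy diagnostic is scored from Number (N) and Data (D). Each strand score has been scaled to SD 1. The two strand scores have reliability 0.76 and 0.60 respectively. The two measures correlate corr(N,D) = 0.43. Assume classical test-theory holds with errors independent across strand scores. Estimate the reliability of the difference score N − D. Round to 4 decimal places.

0.4386

Var(N−D) = 1 + 1 − 2·0.43 = 2 − 0.86 = 1.14.
Under uncorrelated errors the observed covariances equal the true-score covariances, so only the own-variance terms attenuate.
True-score variance = [0.76 + 0.60] − 0.86 = 1.36 − 0.86 = 0.5.
Reliability = 0.5 / 1.14 = 0.4386.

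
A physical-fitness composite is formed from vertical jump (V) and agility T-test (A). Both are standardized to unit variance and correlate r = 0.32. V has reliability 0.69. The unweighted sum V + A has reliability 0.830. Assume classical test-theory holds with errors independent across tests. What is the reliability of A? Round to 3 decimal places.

Var(V+A) = 2 + 2·0.32 = 2.640.
True-score variance = ρ_V + ρ_A + 2·0.32, so 0.830 = (0.69 + ρ_A + 0.64) / 2.640.
ρ_A = 0.830·2.640 − 0.69 − 0.64 = 0.861.

0.861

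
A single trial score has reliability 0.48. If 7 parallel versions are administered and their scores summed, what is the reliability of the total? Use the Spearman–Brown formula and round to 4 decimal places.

ρ_k = kρ / (1 + (k−1)ρ) = 7·0.48 / (1 + 6·0.48) = 3.360 / 3.880 = 0.8660.

0.8660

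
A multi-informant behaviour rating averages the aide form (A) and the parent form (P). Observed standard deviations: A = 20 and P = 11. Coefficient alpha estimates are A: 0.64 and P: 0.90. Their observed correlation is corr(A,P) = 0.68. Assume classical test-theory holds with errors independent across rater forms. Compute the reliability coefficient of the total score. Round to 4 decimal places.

Var(A+P) = 20² + 11² + 2·[20·11·0.68] = 521 + 299.2 = 820.2.
With uncorrelated errors the cross-covariances are all true-score covariance, so they carry over unchanged; only the diagonal terms shrink to ρᵢσᵢ².
True-score variance = [20²·0.64 + 11²·0.90] + 299.2 = 364.9 + 299.2 = 664.1.
Reliability = 664.1 / 820.2 = 0.8097.

0.8097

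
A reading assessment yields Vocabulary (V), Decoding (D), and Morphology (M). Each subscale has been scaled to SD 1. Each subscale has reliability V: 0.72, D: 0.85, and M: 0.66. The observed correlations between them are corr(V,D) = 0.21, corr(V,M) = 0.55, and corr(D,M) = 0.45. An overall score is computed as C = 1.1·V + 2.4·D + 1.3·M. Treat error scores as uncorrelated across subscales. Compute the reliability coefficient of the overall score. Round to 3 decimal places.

Var(C) = 1.1² + 2.4² + 1.3² + 2·[2.64·0.21 + 1.43·0.55 + 3.12·0.45] = 8.66 + 5.4898 = 14.1498.
Under uncorrelated errors the observed covariances equal the true-score covariances, so only the own-variance terms attenuate.
True-score variance = [1.1²·0.72 + 2.4²·0.85 + 1.3²·0.66] + 5.4898 = 6.8826 + 5.4898 = 12.3724.
Reliability = 12.3724 / 14.1498 = 0.874.

0.874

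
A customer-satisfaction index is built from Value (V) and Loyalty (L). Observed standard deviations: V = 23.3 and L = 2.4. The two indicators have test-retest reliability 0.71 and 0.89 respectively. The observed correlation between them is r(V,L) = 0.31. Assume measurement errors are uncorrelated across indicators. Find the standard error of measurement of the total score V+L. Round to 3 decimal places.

12.573

Var(total) = 548.65 + 34.6704 = 583.32.
True-score variance = 390.578 + 34.6704 = 425.249, so reliability = 0.7290.
Error variance = 583.32 − 425.249 = 158.072; SEM = √158.072 = 12.573.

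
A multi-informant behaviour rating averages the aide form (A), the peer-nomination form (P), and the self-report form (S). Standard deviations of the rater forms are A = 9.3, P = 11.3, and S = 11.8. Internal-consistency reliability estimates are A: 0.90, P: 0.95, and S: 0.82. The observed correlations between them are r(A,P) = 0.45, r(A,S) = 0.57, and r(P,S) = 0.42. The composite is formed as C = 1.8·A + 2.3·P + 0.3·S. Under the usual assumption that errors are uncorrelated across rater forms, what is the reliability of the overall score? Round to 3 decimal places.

0.957

Var(C) = 1.8²·9.3² + 2.3²·11.3² + 0.3²·11.8² + 2·[4.14·9.3·11.3·0.45 + 0.54·9.3·11.8·0.57 + 0.69·11.3·11.8·0.42] = 968.239 + 536.405 = 1504.64.
Under uncorrelated errors the observed covariances equal the true-score covariances, so only the own-variance terms attenuate.
True-score variance = [1.8²·9.3²·0.90 + 2.3²·11.3²·0.95 + 0.3²·11.8²·0.82] + 536.405 = 904.187 + 536.405 = 1440.59.
Reliability = 1440.59 / 1504.64 = 0.957.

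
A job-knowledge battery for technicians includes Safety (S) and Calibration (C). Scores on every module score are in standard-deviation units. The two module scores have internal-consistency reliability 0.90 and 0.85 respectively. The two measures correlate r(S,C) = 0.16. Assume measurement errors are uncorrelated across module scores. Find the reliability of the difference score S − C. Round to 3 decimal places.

0.851

Var(S−C) = 1 + 1 − 2·0.16 = 2 − 0.32 = 1.68.
Because errors are independent across components, Cov(Tᵢ,Tⱼ) = Cov(Xᵢ,Xⱼ); the off-diagonal part of the true-score variance is the same as above.
True-score variance = [0.90 + 0.85] − 0.32 = 1.75 − 0.32 = 1.43.
Reliability = 1.43 / 1.68 = 0.851.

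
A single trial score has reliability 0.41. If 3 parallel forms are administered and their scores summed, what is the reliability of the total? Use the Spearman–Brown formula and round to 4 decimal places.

ρ_k = kρ / (1 + (k−1)ρ) = 3·0.41 / (1 + 2·0.41) = 1.230 / 1.820 = 0.6758.

0.6758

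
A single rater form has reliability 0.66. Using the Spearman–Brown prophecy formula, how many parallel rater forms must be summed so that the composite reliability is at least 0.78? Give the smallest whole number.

k ≥ ρ*(1−ρ₁)/(ρ₁(1−ρ*)) = 0.78·0.34 / (0.66·0.22) = 1.826.
Smallest integer k = 2.

2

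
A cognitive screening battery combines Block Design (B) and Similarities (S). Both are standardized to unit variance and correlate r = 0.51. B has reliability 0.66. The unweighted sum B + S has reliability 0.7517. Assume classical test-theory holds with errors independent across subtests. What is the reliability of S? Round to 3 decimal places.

0.590

Var(B+S) = 2 + 2·0.51 = 3.020.
True-score variance = ρ_B + ρ_S + 2·0.51, so 0.7517 = (0.66 + ρ_S + 1.02) / 3.020.
ρ_S = 0.7517·3.020 − 0.66 − 1.02 = 0.590.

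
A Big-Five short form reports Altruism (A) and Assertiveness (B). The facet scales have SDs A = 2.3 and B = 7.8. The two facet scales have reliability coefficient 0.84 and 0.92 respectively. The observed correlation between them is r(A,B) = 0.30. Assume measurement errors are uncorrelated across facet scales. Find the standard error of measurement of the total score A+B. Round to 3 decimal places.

Var(total) = 66.13 + 10.764 = 76.894.
True-score variance = 60.4164 + 10.764 = 71.1804, so reliability = 0.9257.
Error variance = 76.894 − 71.1804 = 5.7136; SEM = √5.7136 = 2.390.

2.390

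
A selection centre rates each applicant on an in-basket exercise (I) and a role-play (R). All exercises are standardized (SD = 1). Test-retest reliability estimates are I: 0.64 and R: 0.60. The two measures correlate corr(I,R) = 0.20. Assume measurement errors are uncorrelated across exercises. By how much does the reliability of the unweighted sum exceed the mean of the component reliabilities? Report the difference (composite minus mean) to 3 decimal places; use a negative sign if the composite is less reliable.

Var(sum) = 2 + 0.4 = 2.4; true-score variance = 1.24 + 0.4 = 1.64; composite reliability = 0.6833.
Mean component reliability = 0.6200.
Difference = 0.6833 − 0.6200 = 0.063.

0.063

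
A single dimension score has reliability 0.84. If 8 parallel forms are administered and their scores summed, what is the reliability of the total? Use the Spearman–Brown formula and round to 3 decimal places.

ρ_k = kρ / (1 + (k−1)ρ) = 8·0.84 / (1 + 7·0.84) = 6.720 / 6.880 = 0.977.

0.977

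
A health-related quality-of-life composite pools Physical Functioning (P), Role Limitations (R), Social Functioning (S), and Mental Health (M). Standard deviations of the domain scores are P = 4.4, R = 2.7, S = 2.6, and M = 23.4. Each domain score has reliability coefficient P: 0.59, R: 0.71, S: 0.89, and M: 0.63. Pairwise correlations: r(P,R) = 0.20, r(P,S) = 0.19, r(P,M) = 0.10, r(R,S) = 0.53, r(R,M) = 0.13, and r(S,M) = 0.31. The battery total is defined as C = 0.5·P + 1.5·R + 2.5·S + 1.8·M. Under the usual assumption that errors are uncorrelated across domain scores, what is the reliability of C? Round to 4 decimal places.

Var(C) = 0.5²·4.4² + 1.5²·2.7² + 2.5²·2.6² + 1.8²·23.4² + 2·[0.75·4.4·2.7·0.20 + 1.25·4.4·2.6·0.19 + 0.9·4.4·23.4·0.10 + 3.75·2.7·2.6·0.53 + 2.7·2.7·23.4·0.13 + 4.5·2.6·23.4·0.31] = 1837.59 + 269.531 = 2107.12.
Because errors are independent across components, Cov(Tᵢ,Tⱼ) = Cov(Xᵢ,Xⱼ); the off-diagonal part of the true-score variance is the same as above.
True-score variance = [0.5²·4.4²·0.59 + 1.5²·2.7²·0.71 + 2.5²·2.6²·0.89 + 1.8²·23.4²·0.63] + 269.531 = 1169.78 + 269.531 = 1439.31.
Reliability = 1439.31 / 2107.12 = 0.6831.

0.6831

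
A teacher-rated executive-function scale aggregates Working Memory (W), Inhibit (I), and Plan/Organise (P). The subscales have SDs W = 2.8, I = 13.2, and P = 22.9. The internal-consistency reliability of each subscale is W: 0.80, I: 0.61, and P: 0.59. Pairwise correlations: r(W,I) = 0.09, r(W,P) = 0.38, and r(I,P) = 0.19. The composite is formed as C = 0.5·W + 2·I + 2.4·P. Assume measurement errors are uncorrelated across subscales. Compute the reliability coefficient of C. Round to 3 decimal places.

Var(C) = 0.5²·2.8² + 2²·13.2² + 2.4²·22.9² + 2·[2.8·13.2·0.09 + 1.2·2.8·22.9·0.38 + 4.8·13.2·22.9·0.19] = 3719.52 + 616.489 = 4336.01.
Under uncorrelated errors the observed covariances equal the true-score covariances, so only the own-variance terms attenuate.
True-score variance = [0.5²·2.8²·0.80 + 2²·13.2²·0.61 + 2.4²·22.9²·0.59] + 616.489 = 2208.87 + 616.489 = 2825.36.
Reliability = 2825.36 / 4336.01 = 0.652.

0.652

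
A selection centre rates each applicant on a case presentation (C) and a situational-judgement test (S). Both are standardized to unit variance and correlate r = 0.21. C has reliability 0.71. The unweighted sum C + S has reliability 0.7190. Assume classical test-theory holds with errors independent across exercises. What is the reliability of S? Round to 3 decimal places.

Var(C+S) = 2 + 2·0.21 = 2.420.
True-score variance = ρ_C + ρ_S + 2·0.21, so 0.7190 = (0.71 + ρ_S + 0.42) / 2.420.
ρ_S = 0.7190·2.420 − 0.71 − 0.42 = 0.610.

0.610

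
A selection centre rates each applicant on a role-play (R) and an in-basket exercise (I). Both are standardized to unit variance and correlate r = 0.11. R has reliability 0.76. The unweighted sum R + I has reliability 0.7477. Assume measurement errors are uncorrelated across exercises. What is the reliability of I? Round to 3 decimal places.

Var(R+I) = 2 + 2·0.11 = 2.220.
True-score variance = ρ_R + ρ_I + 2·0.11, so 0.7477 = (0.76 + ρ_I + 0.22) / 2.220.
ρ_I = 0.7477·2.220 − 0.76 − 0.22 = 0.680.

0.680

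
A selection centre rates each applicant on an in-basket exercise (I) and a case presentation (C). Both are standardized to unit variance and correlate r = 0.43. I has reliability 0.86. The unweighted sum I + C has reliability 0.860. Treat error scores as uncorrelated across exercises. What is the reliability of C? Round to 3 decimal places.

0.740

Var(I+C) = 2 + 2·0.43 = 2.860.
True-score variance = ρ_I + ρ_C + 2·0.43, so 0.860 = (0.86 + ρ_C + 0.86) / 2.860.
ρ_C = 0.860·2.860 − 0.86 − 0.86 = 0.740.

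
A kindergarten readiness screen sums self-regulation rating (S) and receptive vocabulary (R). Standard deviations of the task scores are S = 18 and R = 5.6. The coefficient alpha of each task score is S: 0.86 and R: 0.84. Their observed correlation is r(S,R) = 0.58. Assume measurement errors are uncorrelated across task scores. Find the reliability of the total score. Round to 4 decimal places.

Var(S+R) = 18² + 5.6² + 2·[18·5.6·0.58] = 355.36 + 116.928 = 472.288.
Because errors are independent across components, Cov(Tᵢ,Tⱼ) = Cov(Xᵢ,Xⱼ); the off-diagonal part of the true-score variance is the same as above.
True-score variance = [18²·0.86 + 5.6²·0.84] + 116.928 = 304.982 + 116.928 = 421.91.
Reliability = 421.91 / 472.288 = 0.8933.

0.8933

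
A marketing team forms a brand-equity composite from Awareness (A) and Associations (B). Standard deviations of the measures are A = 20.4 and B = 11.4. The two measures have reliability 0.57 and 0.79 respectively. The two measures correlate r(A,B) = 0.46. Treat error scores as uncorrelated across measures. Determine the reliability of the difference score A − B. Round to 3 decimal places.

0.379

Var(A−B) = 20.4² + 11.4² − 2·20.4·11.4·0.46 = 546.12 − 213.955 = 332.165.
With uncorrelated errors the cross-covariances are all true-score covariance, so they carry over unchanged; only the diagonal terms shrink to ρᵢσᵢ².
True-score variance = [20.4²·0.57 + 11.4²·0.79] − 213.955 = 339.88 − 213.955 = 125.924.
Reliability = 125.924 / 332.165 = 0.379.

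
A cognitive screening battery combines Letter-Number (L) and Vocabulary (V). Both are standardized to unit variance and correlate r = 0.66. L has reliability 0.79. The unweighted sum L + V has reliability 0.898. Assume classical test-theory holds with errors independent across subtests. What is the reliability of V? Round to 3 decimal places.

Var(L+V) = 2 + 2·0.66 = 3.320.
True-score variance = ρ_L + ρ_V + 2·0.66, so 0.898 = (0.79 + ρ_V + 1.32) / 3.320.
ρ_V = 0.898·3.320 − 0.79 − 1.32 = 0.871.

0.871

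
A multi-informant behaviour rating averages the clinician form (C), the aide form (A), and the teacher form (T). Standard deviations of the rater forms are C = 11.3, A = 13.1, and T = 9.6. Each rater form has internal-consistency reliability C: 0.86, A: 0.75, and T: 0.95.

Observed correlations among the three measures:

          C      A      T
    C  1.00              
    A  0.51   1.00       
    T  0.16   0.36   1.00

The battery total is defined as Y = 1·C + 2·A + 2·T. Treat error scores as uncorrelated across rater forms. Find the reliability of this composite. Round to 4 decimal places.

0.8915

Var(Y) = 11.3² + 2²·13.1² + 2²·9.6² + 2·[2·11.3·13.1·0.51 + 2·11.3·9.6·0.16 + 4·13.1·9.6·0.36] = 1182.77 + 733.597 = 1916.37.
Under uncorrelated errors the observed covariances equal the true-score covariances, so only the own-variance terms attenuate.
True-score variance = [11.3²·0.86 + 2²·13.1²·0.75 + 2²·9.6²·0.95] + 733.597 = 974.851 + 733.597 = 1708.45.
Reliability = 1708.45 / 1916.37 = 0.8915.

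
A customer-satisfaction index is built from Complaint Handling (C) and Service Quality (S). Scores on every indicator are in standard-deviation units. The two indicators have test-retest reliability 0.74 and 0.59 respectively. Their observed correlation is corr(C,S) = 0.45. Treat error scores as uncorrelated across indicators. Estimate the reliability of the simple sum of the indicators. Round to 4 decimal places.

0.7690

Var(C+S) = 2 + 2·[0.45] = 2 + 0.9 = 2.9.
Under uncorrelated errors the observed covariances equal the true-score covariances, so only the own-variance terms attenuate.
True-score variance = [0.74 + 0.59] + 0.9 = 1.33 + 0.9 = 2.23.
Reliability = 2.23 / 2.9 = 0.7690.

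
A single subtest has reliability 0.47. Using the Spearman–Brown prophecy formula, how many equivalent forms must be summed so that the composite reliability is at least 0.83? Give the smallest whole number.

k ≥ ρ*(1−ρ₁)/(ρ₁(1−ρ*)) = 0.83·0.53 / (0.47·0.17) = 5.506.
Smallest integer k = 6.

6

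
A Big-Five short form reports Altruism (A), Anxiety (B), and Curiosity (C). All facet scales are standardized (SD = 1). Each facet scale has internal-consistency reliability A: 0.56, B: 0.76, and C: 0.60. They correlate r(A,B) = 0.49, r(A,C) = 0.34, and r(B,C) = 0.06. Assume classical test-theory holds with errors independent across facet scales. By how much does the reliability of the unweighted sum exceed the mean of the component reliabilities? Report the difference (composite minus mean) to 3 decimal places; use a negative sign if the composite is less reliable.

0.134

Var(sum) = 3 + 1.78 = 4.78; true-score variance = 1.92 + 1.78 = 3.7; composite reliability = 0.7741.
Mean component reliability = 0.6400.
Difference = 0.7741 − 0.6400 = 0.134.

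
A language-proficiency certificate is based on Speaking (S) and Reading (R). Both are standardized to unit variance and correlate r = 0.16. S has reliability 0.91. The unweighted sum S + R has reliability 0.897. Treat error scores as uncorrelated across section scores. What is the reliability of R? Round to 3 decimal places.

0.851

Var(S+R) = 2 + 2·0.16 = 2.320.
True-score variance = ρ_S + ρ_R + 2·0.16, so 0.897 = (0.91 + ρ_R + 0.32) / 2.320.
ρ_R = 0.897·2.320 − 0.91 − 0.32 = 0.851.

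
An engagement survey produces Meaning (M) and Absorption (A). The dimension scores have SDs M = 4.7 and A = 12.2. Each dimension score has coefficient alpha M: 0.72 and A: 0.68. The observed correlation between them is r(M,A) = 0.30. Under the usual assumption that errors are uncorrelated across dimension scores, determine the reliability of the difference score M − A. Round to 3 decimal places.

Var(M−A) = 4.7² + 12.2² − 2·4.7·12.2·0.30 = 170.93 − 34.404 = 136.526.
Under uncorrelated errors the observed covariances equal the true-score covariances, so only the own-variance terms attenuate.
True-score variance = [4.7²·0.72 + 12.2²·0.68] − 34.404 = 117.116 − 34.404 = 82.712.
Reliability = 82.712 / 136.526 = 0.606.

0.606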